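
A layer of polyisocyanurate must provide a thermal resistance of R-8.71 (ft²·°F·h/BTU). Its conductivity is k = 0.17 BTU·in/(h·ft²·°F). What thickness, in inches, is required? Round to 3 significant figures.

L = R × k = 8.71 × 0.17 = 1.481 in

1.48 in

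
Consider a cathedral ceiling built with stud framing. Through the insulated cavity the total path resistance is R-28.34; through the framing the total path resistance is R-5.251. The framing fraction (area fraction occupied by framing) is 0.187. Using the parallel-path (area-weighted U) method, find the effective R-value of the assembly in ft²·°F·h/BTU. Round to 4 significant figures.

U_eff = 0.813/28.34 + 0.187/5.251 = 0.028687 + 0.035612 = 0.0643
R_eff = 1/U_eff = 15.552 ft²·°F·h/BTU

15.55 ft²·°F·h/BTU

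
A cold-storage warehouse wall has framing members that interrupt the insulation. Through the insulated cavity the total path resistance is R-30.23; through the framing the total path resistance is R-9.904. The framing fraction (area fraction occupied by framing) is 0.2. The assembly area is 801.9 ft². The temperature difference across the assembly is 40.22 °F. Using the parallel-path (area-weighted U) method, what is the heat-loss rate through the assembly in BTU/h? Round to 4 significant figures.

1505 BTU/h

U_eff = 0.8/30.23 + 0.2/9.904 = 0.026464 + 0.020194 = 0.046658
R_eff = 1/U_eff = 21.433 ft²·°F·h/BTU
Q = 801.9 × 40.22 / 21.433 = 1504.8 BTU/h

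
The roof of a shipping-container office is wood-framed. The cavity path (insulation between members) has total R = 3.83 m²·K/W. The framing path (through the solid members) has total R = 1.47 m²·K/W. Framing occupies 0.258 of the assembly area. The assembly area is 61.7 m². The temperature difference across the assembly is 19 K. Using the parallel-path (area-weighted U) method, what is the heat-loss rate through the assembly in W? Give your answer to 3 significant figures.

433 W

U_eff = 0.742/3.83 + 0.258/1.47 = 0.1937 + 0.1755 = 0.3692
R_eff = 1/U_eff = 2.708 m²·K/W
Q = 61.7 × 19 / 2.708 = 432.9 W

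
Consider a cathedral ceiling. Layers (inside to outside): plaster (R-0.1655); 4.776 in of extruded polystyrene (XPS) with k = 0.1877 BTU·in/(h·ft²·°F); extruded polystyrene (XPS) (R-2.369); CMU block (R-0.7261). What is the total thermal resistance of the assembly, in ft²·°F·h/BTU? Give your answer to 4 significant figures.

4.776/0.1877 = 25.445
R_total = 0.1655 + 25.445 + 2.369 + 0.7261 = 28.705 ft²·°F·h/BTU

28.71 ft²·°F·h/BTU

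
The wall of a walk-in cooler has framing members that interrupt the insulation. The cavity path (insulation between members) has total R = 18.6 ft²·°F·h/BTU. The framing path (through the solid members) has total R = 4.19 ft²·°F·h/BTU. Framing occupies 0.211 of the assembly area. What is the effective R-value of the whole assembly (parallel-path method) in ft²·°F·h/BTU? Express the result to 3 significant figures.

10.8 ft²·°F·h/BTU

U_eff = 0.789/18.6 + 0.211/4.19 = 0.04242 + 0.05036 = 0.09278
R_eff = 1/U_eff = 10.78 ft²·°F·h/BTU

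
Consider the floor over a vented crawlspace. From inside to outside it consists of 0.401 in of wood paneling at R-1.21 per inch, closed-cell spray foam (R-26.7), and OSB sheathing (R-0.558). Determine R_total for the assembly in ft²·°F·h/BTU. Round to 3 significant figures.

0.401 × 1.21 = 0.4852
R_total = 0.4852 + 26.7 + 0.558 = 27.74 ft²·°F·h/BTU

27.7 ft²·°F·h/BTU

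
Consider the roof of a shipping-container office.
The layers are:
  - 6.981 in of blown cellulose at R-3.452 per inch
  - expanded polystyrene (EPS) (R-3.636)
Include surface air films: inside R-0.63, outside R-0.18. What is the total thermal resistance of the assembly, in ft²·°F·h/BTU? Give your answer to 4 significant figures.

28.54 ft²·°F·h/BTU

6.981 × 3.452 = 24.098
R_total = 0.63 + 24.098 + 3.636 + 0.18 = 28.544 ft²·°F·h/BTU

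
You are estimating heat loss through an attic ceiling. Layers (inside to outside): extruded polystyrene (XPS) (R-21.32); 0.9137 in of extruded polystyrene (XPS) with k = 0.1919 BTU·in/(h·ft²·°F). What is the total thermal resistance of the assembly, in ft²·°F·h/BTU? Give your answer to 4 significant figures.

26.08 ft²·°F·h/BTU

0.9137/0.1919 = 4.7613
R_total = 21.32 + 4.7613 = 26.081 ft²·°F·h/BTU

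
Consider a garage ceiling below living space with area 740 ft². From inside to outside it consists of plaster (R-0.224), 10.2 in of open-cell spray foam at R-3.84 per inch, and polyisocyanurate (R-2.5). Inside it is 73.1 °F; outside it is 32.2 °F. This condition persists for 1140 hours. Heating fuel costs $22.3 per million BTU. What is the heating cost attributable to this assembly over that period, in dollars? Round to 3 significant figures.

10.2 × 3.84 = 39.17
R_total = 0.224 + 39.17 + 2.5 = 41.89 ft²·°F·h/BTU
Q = 740 × (73.1 − 32.2) / 41.89 = 722.5 BTU/h
E = 722.5 × 1140 = 823600 BTU
Cost = 823600/10⁶ × 22.3 = $18.37

18.4 dollars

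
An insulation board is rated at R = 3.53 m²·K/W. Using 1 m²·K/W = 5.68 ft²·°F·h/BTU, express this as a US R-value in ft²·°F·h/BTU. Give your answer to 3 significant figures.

20.1 ft²·°F·h/BTU

R_US = 3.53 × 5.68 = 20.05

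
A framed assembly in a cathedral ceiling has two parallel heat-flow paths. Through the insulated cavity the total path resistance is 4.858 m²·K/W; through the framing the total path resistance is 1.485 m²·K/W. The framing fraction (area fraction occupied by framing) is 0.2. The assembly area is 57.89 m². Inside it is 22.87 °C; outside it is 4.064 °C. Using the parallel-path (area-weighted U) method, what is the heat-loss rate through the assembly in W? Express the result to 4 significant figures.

325.9 W

U_eff = 0.8/4.858 + 0.2/1.485 = 0.16468 + 0.13468 = 0.29936
R_eff = 1/U_eff = 3.3405 m²·K/W
Q = 57.89 × (22.87 − 4.064) / 3.3405 = 325.9 W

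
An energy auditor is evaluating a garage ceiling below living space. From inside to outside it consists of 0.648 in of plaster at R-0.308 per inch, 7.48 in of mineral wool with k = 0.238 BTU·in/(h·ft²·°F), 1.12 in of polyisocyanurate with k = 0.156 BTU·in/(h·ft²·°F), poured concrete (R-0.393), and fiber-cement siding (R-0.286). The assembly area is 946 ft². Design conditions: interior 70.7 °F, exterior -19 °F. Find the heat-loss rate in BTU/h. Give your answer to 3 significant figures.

0.648 × 0.308 = 0.1996
7.48/0.238 = 31.43
1.12/0.156 = 7.179
R_total = 0.1996 + 31.43 + 7.179 + 0.393 + 0.286 = 39.49 ft²·°F·h/BTU
Q = A·ΔT/R = 946 × (70.7 − (-19)) / 39.49 = 2149 BTU/h

2150 BTU/h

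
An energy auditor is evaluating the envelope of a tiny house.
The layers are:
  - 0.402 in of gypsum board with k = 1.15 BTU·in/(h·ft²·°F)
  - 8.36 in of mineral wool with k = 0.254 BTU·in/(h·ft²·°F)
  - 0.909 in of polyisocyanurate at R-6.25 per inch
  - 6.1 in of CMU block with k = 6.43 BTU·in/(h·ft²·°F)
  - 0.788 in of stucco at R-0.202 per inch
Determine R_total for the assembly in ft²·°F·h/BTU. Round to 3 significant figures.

0.402/1.15 = 0.3496
8.36/0.254 = 32.91
0.909 × 6.25 = 5.681
6.1/6.43 = 0.9487
0.788 × 0.202 = 0.1592
R_total = 0.3496 + 32.91 + 5.681 + 0.9487 + 0.1592 = 40.05 ft²·°F·h/BTU

40.1 ft²·°F·h/BTU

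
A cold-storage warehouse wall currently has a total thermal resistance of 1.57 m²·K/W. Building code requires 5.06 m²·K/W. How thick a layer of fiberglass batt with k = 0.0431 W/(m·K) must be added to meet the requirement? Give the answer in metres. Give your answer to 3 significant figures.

ΔR = 5.06 − 1.57 = 3.49 m²·K/W
L = ΔR × k = 3.49 × 0.0431 = 0.1504 m

0.150 m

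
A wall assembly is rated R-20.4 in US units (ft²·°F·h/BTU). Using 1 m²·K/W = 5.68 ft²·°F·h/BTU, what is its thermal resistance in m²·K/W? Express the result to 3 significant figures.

R_SI = 20.4/5.68 = 3.592

3.59 m²·K/W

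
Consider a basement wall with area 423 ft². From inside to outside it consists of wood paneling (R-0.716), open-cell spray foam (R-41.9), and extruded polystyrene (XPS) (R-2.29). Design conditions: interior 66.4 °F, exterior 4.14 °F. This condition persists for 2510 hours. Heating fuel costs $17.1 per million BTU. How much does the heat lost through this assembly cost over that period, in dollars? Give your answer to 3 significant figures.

R_total = 0.716 + 41.9 + 2.29 = 44.91 ft²·°F·h/BTU
Q = 423 × (66.4 − 4.14) / 44.91 = 586.5 BTU/h
E = 586.5 × 2510 = 1472000 BTU
Cost = 1472000/10⁶ × 17.1 = $25.17

25.2 dollars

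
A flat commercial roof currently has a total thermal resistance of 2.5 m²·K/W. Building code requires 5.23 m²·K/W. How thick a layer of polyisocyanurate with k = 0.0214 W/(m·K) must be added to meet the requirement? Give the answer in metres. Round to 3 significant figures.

ΔR = 5.23 − 2.5 = 2.73 m²·K/W
L = ΔR × k = 2.73 × 0.0214 = 0.05842 m

0.0584 m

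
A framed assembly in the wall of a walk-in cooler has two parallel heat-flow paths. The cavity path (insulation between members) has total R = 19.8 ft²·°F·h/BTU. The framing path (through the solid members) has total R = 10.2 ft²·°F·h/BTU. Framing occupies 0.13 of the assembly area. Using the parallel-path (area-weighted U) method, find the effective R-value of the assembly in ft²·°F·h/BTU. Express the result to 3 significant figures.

U_eff = 0.87/19.8 + 0.13/10.2 = 0.04394 + 0.01275 = 0.05668
R_eff = 1/U_eff = 17.64 ft²·°F·h/BTU

17.6 ft²·°F·h/BTU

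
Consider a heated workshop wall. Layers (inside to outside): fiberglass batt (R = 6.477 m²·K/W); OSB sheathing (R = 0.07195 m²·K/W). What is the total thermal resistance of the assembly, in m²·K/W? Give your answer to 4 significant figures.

R_total = 6.477 + 0.07195 = 6.549 m²·K/W

6.549 m²·K/W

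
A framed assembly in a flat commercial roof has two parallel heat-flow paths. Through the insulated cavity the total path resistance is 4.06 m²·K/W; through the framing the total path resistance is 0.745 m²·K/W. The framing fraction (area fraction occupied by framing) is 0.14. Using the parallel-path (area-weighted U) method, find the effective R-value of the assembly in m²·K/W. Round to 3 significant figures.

U_eff = 0.86/4.06 + 0.14/0.745 = 0.2118 + 0.1879 = 0.3997
R_eff = 1/U_eff = 2.502 m²·K/W

2.50 m²·K/W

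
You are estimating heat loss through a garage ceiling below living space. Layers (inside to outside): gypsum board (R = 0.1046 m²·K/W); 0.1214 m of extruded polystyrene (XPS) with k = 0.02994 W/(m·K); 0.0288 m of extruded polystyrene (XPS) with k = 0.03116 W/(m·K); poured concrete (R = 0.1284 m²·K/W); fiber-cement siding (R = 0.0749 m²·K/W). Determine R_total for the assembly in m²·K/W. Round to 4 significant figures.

5.287 m²·K/W

0.1214/0.02994 = 4.0548
0.0288/0.03116 = 0.92426
R_total = 0.1046 + 4.0548 + 0.92426 + 0.1284 + 0.0749 = 5.2869 m²·K/W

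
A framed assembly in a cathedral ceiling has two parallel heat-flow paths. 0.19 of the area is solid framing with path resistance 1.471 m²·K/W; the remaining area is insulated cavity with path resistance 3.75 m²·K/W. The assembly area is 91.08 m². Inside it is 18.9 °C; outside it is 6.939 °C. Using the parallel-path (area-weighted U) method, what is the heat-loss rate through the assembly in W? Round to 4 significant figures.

U_eff = 0.81/3.75 + 0.19/1.471 = 0.216 + 0.12916 = 0.34516
R_eff = 1/U_eff = 2.8972 m²·K/W
Q = 91.08 × (18.9 − 6.939) / 2.8972 = 376.02 W

376.0 W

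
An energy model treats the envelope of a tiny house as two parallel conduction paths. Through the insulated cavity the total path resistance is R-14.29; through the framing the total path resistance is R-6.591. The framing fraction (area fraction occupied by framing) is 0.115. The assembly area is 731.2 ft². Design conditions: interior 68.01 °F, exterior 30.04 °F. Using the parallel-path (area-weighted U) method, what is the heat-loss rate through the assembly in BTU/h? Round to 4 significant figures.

U_eff = 0.885/14.29 + 0.115/6.591 = 0.061931 + 0.017448 = 0.079379
R_eff = 1/U_eff = 12.598 ft²·°F·h/BTU
Q = 731.2 × (68.01 − 30.04) / 12.598 = 2203.9 BTU/h

2204 BTU/h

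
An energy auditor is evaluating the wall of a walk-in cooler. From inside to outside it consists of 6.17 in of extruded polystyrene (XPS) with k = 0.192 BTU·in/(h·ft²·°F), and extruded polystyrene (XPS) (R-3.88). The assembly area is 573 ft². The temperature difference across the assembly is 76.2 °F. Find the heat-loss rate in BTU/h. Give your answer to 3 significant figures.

1210 BTU/h

6.17/0.192 = 32.14
R_total = 32.14 + 3.88 = 36.02 ft²·°F·h/BTU
Q = A·ΔT/R = 573 × 76.2 / 36.02 = 1212 BTU/h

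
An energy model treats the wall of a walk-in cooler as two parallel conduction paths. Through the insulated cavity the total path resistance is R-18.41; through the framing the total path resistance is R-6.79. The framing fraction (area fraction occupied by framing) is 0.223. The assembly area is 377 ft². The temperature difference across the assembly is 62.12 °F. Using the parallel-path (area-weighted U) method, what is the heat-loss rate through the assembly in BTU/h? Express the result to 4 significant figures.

1758 BTU/h

U_eff = 0.777/18.41 + 0.223/6.79 = 0.042205 + 0.032842 = 0.075048
R_eff = 1/U_eff = 13.325 ft²·°F·h/BTU
Q = 377 × 62.12 / 13.325 = 1757.6 BTU/h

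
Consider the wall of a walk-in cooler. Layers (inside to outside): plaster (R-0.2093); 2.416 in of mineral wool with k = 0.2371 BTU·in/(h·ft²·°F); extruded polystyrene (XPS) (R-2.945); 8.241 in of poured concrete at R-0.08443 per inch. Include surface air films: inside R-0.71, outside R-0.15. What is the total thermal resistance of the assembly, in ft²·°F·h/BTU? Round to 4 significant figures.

2.416/0.2371 = 10.19
8.241 × 0.08443 = 0.69579
R_total = 0.71 + 0.2093 + 10.19 + 2.945 + 0.69579 + 0.15 = 14.9 ft²·°F·h/BTU

14.90 ft²·°F·h/BTU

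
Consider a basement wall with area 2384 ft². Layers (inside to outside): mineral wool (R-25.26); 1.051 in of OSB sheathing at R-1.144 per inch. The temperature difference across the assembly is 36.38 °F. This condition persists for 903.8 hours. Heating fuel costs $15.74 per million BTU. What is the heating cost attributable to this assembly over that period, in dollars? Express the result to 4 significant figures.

46.62 dollars

1.051 × 1.144 = 1.2023
R_total = 25.26 + 1.2023 = 26.462 ft²·°F·h/BTU
Q = 2384 × 36.38 / 26.462 = 3277.5 BTU/h
E = 3277.5 × 903.8 = 2962200 BTU
Cost = 2962200/10⁶ × 15.74 = $46.625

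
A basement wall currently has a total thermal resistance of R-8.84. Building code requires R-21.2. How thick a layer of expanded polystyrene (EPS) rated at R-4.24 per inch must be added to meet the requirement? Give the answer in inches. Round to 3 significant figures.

2.92 in

ΔR = 21.2 − 8.84 = 12.36 ft²·°F·h/BTU
L = ΔR / (R/in) = 12.36/4.24 = 2.915 in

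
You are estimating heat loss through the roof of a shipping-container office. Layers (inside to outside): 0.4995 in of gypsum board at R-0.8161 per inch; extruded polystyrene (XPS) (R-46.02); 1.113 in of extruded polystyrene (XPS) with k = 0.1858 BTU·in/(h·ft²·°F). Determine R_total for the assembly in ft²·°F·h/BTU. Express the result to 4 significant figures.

0.4995 × 0.8161 = 0.40764
1.113/0.1858 = 5.9903
R_total = 0.40764 + 46.02 + 5.9903 = 52.418 ft²·°F·h/BTU

52.42 ft²·°F·h/BTU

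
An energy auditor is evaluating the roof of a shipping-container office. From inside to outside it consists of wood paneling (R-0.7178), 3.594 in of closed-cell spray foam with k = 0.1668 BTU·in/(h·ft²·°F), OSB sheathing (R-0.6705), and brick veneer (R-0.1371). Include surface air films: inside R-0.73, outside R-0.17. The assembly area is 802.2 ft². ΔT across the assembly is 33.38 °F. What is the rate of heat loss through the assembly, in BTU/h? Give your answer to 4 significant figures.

1117 BTU/h

3.594/0.1668 = 21.547
R_total = 0.73 + 0.7178 + 21.547 + 0.6705 + 0.1371 + 0.17 = 23.972 ft²·°F·h/BTU
Q = A·ΔT/R = 802.2 × 33.38 / 23.972 = 1117 BTU/h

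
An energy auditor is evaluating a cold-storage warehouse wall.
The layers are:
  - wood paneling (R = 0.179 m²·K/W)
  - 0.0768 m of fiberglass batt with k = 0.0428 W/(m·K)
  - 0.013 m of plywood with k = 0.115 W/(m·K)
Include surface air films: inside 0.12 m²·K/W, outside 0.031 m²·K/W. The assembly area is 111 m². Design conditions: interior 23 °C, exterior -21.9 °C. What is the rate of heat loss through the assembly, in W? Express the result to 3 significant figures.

0.0768/0.0428 = 1.794
0.013/0.115 = 0.113
R_total = 0.12 + 0.179 + 1.794 + 0.113 + 0.031 = 2.237 m²·K/W
Q = A·ΔT/R = 111 × (23 − (-21.9)) / 2.237 = 2228 W

2230 W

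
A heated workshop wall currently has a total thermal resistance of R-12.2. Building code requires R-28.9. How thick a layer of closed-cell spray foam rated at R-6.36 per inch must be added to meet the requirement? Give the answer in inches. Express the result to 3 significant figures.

2.63 in

ΔR = 28.9 − 12.2 = 16.7 ft²·°F·h/BTU
L = ΔR / (R/in) = 16.7/6.36 = 2.626 in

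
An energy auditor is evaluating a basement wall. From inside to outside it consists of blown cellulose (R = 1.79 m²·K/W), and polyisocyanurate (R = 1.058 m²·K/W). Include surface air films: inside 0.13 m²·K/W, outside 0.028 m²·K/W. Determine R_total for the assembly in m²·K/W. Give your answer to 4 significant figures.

3.006 m²·K/W

R_total = 0.13 + 1.79 + 1.058 + 0.028 = 3.006 m²·K/W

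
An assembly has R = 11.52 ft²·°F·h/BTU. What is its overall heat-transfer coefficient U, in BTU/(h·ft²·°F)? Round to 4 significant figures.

0.08681 BTU/(h·ft²·°F)

U = 1/R = 1/11.52 = 0.086806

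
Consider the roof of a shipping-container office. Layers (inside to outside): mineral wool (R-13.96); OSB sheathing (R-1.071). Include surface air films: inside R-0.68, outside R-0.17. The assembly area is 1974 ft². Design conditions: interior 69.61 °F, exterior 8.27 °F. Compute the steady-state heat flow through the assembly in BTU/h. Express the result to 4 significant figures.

R_total = 0.68 + 13.96 + 1.071 + 0.17 = 15.881 ft²·°F·h/BTU
Q = A·ΔT/R = 1974 × (69.61 − 8.27) / 15.881 = 7624.5 BTU/h

7625 BTU/h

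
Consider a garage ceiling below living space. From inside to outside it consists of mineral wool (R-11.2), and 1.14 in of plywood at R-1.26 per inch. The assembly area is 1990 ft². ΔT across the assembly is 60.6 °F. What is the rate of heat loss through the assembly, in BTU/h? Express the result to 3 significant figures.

9540 BTU/h

1.14 × 1.26 = 1.436
R_total = 11.2 + 1.436 = 12.64 ft²·°F·h/BTU
Q = A·ΔT/R = 1990 × 60.6 / 12.64 = 9543 BTU/h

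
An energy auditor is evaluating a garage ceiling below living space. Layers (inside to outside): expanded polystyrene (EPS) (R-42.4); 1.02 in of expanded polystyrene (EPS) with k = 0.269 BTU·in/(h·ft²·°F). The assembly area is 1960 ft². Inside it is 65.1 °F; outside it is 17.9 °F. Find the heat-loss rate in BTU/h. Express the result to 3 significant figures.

1.02/0.269 = 3.792
R_total = 42.4 + 3.792 = 46.19 ft²·°F·h/BTU
Q = A·ΔT/R = 1960 × (65.1 − 17.9) / 46.19 = 2003 BTU/h

2000 BTU/h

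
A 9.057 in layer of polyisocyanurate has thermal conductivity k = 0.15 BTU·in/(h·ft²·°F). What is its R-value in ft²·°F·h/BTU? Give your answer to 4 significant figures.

60.38 ft²·°F·h/BTU

R = L/k = 9.057/0.15 = 60.38 ft²·°F·h/BTU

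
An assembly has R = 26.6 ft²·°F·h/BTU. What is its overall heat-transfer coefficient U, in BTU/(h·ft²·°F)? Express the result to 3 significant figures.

U = 1/R = 1/26.6 = 0.03759

0.0376 BTU/(h·ft²·°F)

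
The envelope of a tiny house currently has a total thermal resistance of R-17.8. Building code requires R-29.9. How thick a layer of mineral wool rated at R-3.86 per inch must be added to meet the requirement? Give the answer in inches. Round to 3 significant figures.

3.13 in

ΔR = 29.9 − 17.8 = 12.1 ft²·°F·h/BTU
L = ΔR / (R/in) = 12.1/3.86 = 3.135 in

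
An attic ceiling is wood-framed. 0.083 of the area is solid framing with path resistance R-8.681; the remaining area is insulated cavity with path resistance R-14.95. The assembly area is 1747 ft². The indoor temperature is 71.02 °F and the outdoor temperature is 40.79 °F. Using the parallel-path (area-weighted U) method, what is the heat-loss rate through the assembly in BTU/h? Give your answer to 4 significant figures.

3744 BTU/h

U_eff = 0.917/14.95 + 0.083/8.681 = 0.061338 + 0.0095611 = 0.070899
R_eff = 1/U_eff = 14.105 ft²·°F·h/BTU
Q = 1747 × (71.02 − 40.79) / 14.105 = 3744.3 BTU/h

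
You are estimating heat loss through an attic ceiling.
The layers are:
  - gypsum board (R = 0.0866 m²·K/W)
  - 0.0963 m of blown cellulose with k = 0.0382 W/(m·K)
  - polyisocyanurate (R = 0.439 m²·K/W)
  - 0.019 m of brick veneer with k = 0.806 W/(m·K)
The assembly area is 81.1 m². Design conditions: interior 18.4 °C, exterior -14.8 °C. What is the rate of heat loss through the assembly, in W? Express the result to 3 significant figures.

877 W

0.0963/0.0382 = 2.521
0.019/0.806 = 0.02357
R_total = 0.0866 + 2.521 + 0.439 + 0.02357 = 3.07 m²·K/W
Q = A·ΔT/R = 81.1 × (18.4 − (-14.8)) / 3.07 = 877 W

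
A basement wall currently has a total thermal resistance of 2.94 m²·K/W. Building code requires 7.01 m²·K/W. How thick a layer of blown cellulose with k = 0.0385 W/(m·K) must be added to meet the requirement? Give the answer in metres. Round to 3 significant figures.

ΔR = 7.01 − 2.94 = 4.07 m²·K/W
L = ΔR × k = 4.07 × 0.0385 = 0.1567 m

0.157 m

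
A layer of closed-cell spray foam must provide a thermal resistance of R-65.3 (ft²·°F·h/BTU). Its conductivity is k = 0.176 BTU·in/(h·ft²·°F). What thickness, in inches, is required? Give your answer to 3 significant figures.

11.5 in

L = R × k = 65.3 × 0.176 = 11.49 in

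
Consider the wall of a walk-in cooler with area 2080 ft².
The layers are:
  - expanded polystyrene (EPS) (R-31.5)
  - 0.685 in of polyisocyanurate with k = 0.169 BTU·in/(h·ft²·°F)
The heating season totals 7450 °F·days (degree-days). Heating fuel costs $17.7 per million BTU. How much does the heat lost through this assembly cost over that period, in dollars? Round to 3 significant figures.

185 dollars

0.685/0.169 = 4.053
R_total = 31.5 + 4.053 = 35.55 ft²·°F·h/BTU
E = A × HDD × 24 / R = 2080 × 7450 × 24 / 35.55 = 10460000 BTU
Cost = 10460000/10⁶ × 17.7 = $185.2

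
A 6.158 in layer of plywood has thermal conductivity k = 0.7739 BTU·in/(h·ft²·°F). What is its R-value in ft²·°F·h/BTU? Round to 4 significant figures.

7.957 ft²·°F·h/BTU

R = L/k = 6.158/0.7739 = 7.9571 ft²·°F·h/BTU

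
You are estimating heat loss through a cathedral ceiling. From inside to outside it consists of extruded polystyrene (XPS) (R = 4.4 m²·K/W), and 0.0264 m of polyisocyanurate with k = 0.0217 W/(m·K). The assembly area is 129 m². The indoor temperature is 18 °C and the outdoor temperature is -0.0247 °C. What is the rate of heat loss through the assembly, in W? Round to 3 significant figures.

414 W

0.0264/0.0217 = 1.217
R_total = 4.4 + 1.217 = 5.617 m²·K/W
Q = A·ΔT/R = 129 × (18 − (-0.0247)) / 5.617 = 414 W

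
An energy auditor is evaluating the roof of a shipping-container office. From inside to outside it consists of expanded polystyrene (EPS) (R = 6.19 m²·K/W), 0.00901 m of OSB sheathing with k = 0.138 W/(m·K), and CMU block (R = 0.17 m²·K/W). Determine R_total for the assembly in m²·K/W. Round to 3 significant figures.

6.43 m²·K/W

0.00901/0.138 = 0.06529
R_total = 6.19 + 0.06529 + 0.17 = 6.425 m²·K/W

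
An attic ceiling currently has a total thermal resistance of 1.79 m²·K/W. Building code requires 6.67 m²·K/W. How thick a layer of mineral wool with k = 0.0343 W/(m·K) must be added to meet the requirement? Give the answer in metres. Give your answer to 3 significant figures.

0.167 m

ΔR = 6.67 − 1.79 = 4.88 m²·K/W
L = ΔR × k = 4.88 × 0.0343 = 0.1674 m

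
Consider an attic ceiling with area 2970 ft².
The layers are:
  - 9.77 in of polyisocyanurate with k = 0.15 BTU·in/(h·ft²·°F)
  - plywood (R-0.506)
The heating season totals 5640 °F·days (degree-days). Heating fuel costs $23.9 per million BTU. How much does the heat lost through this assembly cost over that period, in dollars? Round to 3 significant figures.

9.77/0.15 = 65.13
R_total = 65.13 + 0.506 = 65.64 ft²·°F·h/BTU
E = A × HDD × 24 / R = 2970 × 5640 × 24 / 65.64 = 6125000 BTU
Cost = 6125000/10⁶ × 23.9 = $146.4

146 dollars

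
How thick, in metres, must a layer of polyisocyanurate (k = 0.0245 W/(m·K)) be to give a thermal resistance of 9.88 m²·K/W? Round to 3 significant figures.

L = R·k = 9.88 × 0.0245 = 0.2421 m

0.242 m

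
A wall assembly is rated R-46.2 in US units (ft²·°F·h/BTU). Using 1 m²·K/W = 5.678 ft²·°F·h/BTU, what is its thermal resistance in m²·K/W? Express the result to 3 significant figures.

R_SI = 46.2/5.678 = 8.137

8.14 m²·K/W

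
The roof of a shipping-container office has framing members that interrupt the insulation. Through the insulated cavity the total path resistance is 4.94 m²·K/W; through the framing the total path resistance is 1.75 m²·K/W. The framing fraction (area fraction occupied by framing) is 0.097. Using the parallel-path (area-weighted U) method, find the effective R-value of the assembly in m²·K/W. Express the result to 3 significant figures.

U_eff = 0.903/4.94 + 0.097/1.75 = 0.1828 + 0.05543 = 0.2382
R_eff = 1/U_eff = 4.198 m²·K/W

4.20 m²·K/W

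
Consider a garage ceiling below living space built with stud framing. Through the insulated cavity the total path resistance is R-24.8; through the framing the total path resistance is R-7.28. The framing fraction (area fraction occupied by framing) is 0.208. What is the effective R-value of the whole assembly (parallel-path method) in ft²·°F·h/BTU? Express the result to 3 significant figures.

16.5 ft²·°F·h/BTU

U_eff = 0.792/24.8 + 0.208/7.28 = 0.03194 + 0.02857 = 0.06051
R_eff = 1/U_eff = 16.53 ft²·°F·h/BTU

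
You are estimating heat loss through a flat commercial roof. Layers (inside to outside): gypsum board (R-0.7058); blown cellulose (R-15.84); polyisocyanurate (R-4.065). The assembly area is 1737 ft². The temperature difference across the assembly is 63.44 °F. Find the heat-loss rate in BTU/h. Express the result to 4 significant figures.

5346 BTU/h

R_total = 0.7058 + 15.84 + 4.065 = 20.611 ft²·°F·h/BTU
Q = A·ΔT/R = 1737 × 63.44 / 20.611 = 5346.5 BTU/h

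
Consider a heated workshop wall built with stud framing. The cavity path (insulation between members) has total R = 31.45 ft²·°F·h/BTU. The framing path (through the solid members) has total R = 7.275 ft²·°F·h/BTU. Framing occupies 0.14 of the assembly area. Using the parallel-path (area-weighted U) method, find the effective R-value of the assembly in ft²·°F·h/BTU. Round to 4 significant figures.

21.46 ft²·°F·h/BTU

U_eff = 0.86/31.45 + 0.14/7.275 = 0.027345 + 0.019244 = 0.046589
R_eff = 1/U_eff = 21.464 ft²·°F·h/BTU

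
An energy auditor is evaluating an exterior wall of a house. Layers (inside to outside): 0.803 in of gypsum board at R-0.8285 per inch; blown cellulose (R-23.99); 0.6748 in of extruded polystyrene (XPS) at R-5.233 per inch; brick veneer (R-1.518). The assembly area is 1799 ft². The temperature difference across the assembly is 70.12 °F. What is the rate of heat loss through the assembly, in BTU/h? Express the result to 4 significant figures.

4247 BTU/h

0.803 × 0.8285 = 0.66529
0.6748 × 5.233 = 3.5312
R_total = 0.66529 + 23.99 + 3.5312 + 1.518 = 29.705 ft²·°F·h/BTU
Q = A·ΔT/R = 1799 × 70.12 / 29.705 = 4246.7 BTU/h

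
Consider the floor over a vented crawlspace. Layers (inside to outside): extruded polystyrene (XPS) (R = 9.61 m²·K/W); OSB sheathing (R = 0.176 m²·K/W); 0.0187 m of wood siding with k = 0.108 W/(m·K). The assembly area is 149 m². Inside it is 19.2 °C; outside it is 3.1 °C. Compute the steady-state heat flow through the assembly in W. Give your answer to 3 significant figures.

241 W

0.0187/0.108 = 0.1731
R_total = 9.61 + 0.176 + 0.1731 = 9.959 m²·K/W
Q = A·ΔT/R = 149 × (19.2 − 3.1) / 9.959 = 240.9 W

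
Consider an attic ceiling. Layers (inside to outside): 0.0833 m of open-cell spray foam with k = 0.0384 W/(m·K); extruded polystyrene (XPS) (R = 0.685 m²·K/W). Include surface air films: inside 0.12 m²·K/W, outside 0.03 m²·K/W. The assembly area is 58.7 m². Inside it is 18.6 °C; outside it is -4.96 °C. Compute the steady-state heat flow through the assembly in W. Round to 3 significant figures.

460 W

0.0833/0.0384 = 2.169
R_total = 0.12 + 2.169 + 0.685 + 0.03 = 3.004 m²·K/W
Q = A·ΔT/R = 58.7 × (18.6 − (-4.96)) / 3.004 = 460.3 W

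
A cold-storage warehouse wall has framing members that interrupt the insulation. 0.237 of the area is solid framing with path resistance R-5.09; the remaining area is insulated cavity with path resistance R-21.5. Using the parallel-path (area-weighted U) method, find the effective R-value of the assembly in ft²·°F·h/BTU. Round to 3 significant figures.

U_eff = 0.763/21.5 + 0.237/5.09 = 0.03549 + 0.04656 = 0.08205
R_eff = 1/U_eff = 12.19 ft²·°F·h/BTU

12.2 ft²·°F·h/BTU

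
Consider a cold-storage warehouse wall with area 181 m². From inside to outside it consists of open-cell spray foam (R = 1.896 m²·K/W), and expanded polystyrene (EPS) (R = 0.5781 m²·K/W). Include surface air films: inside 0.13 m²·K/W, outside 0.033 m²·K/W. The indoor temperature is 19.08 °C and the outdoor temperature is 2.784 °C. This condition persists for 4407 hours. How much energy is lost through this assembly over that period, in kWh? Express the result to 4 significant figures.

R_total = 0.13 + 1.896 + 0.5781 + 0.033 = 2.6371 m²·K/W
Q = 181 × (19.08 − 2.784) / 2.6371 = 1118.5 W
E = 1118.5 W × 4407 h / 1000 = 4929.2 kWh

4929 kWh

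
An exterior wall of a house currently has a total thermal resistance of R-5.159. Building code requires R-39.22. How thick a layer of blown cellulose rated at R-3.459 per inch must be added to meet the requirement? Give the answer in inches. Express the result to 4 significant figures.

ΔR = 39.22 − 5.159 = 34.061 ft²·°F·h/BTU
L = ΔR / (R/in) = 34.061/3.459 = 9.8471 in

9.847 in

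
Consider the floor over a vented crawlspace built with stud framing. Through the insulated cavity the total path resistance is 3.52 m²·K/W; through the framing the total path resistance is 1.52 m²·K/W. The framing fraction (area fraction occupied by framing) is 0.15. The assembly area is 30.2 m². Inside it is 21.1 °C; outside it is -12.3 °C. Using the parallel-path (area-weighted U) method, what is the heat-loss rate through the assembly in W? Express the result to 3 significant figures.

343 W

U_eff = 0.85/3.52 + 0.15/1.52 = 0.2415 + 0.09868 = 0.3402
R_eff = 1/U_eff = 2.94 m²·K/W
Q = 30.2 × (21.1 − (-12.3)) / 2.94 = 343.1 W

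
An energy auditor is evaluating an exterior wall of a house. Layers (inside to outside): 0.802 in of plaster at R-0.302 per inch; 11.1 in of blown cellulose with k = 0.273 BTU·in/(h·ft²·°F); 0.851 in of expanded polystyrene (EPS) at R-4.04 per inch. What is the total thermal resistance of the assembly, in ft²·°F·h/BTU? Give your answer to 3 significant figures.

44.3 ft²·°F·h/BTU

0.802 × 0.302 = 0.2422
11.1/0.273 = 40.66
0.851 × 4.04 = 3.438
R_total = 0.2422 + 40.66 + 3.438 = 44.34 ft²·°F·h/BTU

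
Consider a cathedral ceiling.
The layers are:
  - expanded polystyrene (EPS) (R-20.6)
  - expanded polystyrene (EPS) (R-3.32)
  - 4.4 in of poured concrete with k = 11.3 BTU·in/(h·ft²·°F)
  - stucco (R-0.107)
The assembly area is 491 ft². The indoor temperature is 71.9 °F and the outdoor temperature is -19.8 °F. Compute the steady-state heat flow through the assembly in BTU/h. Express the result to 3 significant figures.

1840 BTU/h

4.4/11.3 = 0.3894
R_total = 20.6 + 3.32 + 0.3894 + 0.107 = 24.42 ft²·°F·h/BTU
Q = A·ΔT/R = 491 × (71.9 − (-19.8)) / 24.42 = 1844 BTU/h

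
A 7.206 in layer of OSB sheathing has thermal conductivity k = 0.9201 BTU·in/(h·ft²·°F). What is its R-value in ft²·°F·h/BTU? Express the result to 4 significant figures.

7.832 ft²·°F·h/BTU

R = L/k = 7.206/0.9201 = 7.8318 ft²·°F·h/BTU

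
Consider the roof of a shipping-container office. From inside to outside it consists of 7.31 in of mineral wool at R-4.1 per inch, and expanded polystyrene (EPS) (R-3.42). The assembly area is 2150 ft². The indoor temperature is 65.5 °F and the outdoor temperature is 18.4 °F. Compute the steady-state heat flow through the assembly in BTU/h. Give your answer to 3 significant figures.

7.31 × 4.1 = 29.97
R_total = 29.97 + 3.42 = 33.39 ft²·°F·h/BTU
Q = A·ΔT/R = 2150 × (65.5 − 18.4) / 33.39 = 3033 BTU/h

3030 BTU/h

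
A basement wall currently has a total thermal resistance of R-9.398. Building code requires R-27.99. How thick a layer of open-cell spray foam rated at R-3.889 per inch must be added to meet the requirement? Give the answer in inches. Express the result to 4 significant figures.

ΔR = 27.99 − 9.398 = 18.592 ft²·°F·h/BTU
L = ΔR / (R/in) = 18.592/3.889 = 4.7807 in

4.781 in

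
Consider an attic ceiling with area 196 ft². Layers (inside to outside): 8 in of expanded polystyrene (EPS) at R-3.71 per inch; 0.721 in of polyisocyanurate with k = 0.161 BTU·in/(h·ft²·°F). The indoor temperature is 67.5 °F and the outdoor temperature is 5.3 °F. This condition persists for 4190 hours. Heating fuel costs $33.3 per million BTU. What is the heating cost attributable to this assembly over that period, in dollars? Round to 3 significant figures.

49.8 dollars

8 × 3.71 = 29.68
0.721/0.161 = 4.478
R_total = 29.68 + 4.478 = 34.16 ft²·°F·h/BTU
Q = 196 × (67.5 − 5.3) / 34.16 = 356.9 BTU/h
E = 356.9 × 4190 = 1495000 BTU
Cost = 1495000/10⁶ × 33.3 = $49.8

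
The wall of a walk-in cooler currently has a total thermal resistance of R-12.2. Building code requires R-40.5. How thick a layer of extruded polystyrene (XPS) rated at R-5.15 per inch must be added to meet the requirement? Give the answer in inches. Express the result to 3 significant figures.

5.50 in

ΔR = 40.5 − 12.2 = 28.3 ft²·°F·h/BTU
L = ΔR / (R/in) = 28.3/5.15 = 5.495 in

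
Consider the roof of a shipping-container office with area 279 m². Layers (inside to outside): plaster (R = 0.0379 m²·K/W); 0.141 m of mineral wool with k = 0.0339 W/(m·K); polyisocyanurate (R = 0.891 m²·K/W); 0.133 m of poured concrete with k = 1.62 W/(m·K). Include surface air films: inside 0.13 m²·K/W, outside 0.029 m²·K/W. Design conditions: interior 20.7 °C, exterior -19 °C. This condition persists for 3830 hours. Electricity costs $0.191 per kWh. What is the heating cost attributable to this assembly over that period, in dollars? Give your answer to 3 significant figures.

1520 dollars

0.141/0.0339 = 4.159
0.133/1.62 = 0.0821
R_total = 0.13 + 0.0379 + 4.159 + 0.891 + 0.0821 + 0.029 = 5.329 m²·K/W
Q = 279 × (20.7 − (-19)) / 5.329 = 2078 W
E = 2078 W × 3830 h / 1000 = 7960 kWh
Cost = 7960 × 0.191 = $1520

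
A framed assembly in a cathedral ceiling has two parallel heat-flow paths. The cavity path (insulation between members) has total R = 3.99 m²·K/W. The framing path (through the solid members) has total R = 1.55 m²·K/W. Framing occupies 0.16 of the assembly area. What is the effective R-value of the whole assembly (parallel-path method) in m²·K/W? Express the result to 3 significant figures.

3.19 m²·K/W

U_eff = 0.84/3.99 + 0.16/1.55 = 0.2105 + 0.1032 = 0.3138
R_eff = 1/U_eff = 3.187 m²·K/W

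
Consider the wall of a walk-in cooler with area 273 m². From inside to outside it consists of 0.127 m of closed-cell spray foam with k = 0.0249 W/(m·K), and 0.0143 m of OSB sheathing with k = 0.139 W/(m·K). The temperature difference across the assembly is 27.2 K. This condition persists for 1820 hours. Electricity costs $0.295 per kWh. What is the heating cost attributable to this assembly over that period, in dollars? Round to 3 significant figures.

0.127/0.0249 = 5.1
0.0143/0.139 = 0.1029
R_total = 5.1 + 0.1029 = 5.203 m²·K/W
Q = 273 × 27.2 / 5.203 = 1427 W
E = 1427 W × 1820 h / 1000 = 2597 kWh
Cost = 2597 × 0.295 = $766.2

766 dollars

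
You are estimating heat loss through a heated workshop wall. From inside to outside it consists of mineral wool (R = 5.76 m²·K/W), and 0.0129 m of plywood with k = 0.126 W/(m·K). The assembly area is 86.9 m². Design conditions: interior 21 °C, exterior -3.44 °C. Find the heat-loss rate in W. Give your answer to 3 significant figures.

0.0129/0.126 = 0.1024
R_total = 5.76 + 0.1024 = 5.862 m²·K/W
Q = A·ΔT/R = 86.9 × (21 − (-3.44)) / 5.862 = 362.3 W

362 W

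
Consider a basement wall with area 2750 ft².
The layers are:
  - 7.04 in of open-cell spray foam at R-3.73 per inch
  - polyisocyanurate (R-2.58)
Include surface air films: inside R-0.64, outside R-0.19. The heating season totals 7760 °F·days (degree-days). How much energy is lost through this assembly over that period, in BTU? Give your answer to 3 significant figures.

7.04 × 3.73 = 26.26
R_total = 0.64 + 26.26 + 2.58 + 0.19 = 29.67 ft²·°F·h/BTU
E = A × HDD × 24 / R = 2750 × 7760 × 24 / 29.67 = 17260000 BTU

17300000 BTU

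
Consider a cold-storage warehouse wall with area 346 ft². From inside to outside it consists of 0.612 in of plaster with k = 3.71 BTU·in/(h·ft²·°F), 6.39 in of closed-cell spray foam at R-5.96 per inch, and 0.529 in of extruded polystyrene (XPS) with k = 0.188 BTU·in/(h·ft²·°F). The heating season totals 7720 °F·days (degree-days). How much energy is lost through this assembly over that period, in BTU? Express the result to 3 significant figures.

0.612/3.71 = 0.165
6.39 × 5.96 = 38.08
0.529/0.188 = 2.814
R_total = 0.165 + 38.08 + 2.814 = 41.06 ft²·°F·h/BTU
E = A × HDD × 24 / R = 346 × 7720 × 24 / 41.06 = 1561000 BTU

1560000 BTU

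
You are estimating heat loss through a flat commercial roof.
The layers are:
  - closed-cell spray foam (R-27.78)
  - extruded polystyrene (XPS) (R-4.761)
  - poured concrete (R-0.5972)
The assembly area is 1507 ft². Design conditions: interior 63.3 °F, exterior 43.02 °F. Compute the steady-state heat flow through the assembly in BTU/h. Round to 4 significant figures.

922.3 BTU/h

R_total = 27.78 + 4.761 + 0.5972 = 33.138 ft²·°F·h/BTU
Q = A·ΔT/R = 1507 × (63.3 − 43.02) / 33.138 = 922.26 BTU/h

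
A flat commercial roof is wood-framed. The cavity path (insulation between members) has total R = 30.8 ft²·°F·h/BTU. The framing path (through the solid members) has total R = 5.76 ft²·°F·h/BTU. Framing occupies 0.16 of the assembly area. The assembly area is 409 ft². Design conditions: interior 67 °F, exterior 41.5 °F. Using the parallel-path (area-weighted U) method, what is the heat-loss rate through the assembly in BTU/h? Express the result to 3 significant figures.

U_eff = 0.84/30.8 + 0.16/5.76 = 0.02727 + 0.02778 = 0.05505
R_eff = 1/U_eff = 18.17 ft²·°F·h/BTU
Q = 409 × (67 − 41.5) / 18.17 = 574.1 BTU/h

574 BTU/h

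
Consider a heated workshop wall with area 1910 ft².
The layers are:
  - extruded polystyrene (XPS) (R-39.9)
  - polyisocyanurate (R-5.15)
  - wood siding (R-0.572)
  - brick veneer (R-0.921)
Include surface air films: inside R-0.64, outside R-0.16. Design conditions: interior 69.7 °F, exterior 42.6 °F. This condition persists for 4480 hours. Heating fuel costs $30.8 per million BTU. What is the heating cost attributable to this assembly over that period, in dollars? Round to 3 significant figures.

151 dollars

R_total = 0.64 + 39.9 + 5.15 + 0.572 + 0.921 + 0.16 = 47.34 ft²·°F·h/BTU
Q = 1910 × (69.7 − 42.6) / 47.34 = 1093 BTU/h
E = 1093 × 4480 = 4898000 BTU
Cost = 4898000/10⁶ × 30.8 = $150.9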